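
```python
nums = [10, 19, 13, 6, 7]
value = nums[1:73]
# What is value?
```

nums has length 5. The slice nums[1:73] selects indices [1, 2, 3, 4] (1->19, 2->13, 3->6, 4->7), giving [19, 13, 6, 7].

[19, 13, 6, 7]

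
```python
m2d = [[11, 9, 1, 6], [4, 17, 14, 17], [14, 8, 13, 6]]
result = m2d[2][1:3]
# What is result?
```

m2d[2] = [14, 8, 13, 6]. m2d[2] has length 4. The slice m2d[2][1:3] selects indices [1, 2] (1->8, 2->13), giving [8, 13].

[8, 13]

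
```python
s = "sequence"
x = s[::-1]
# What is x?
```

s has length 8. The slice s[::-1] selects indices [7, 6, 5, 4, 3, 2, 1, 0] (7->'e', 6->'c', 5->'n', 4->'e', 3->'u', 2->'q', 1->'e', 0->'s'), giving 'ecneuqes'.

'ecneuqes'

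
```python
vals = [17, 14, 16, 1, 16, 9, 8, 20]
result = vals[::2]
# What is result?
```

vals has length 8. The slice vals[::2] selects indices [0, 2, 4, 6] (0->17, 2->16, 4->16, 6->8), giving [17, 16, 16, 8].

[17, 16, 16, 8]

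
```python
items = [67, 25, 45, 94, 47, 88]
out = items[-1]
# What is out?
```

items has length 6. Negative index -1 maps to positive index 6 + (-1) = 5. items[5] = 88.

88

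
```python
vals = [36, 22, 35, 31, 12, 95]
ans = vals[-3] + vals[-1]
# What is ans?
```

vals has length 6. Negative index -3 maps to positive index 6 + (-3) = 3. vals[3] = 31.
vals has length 6. Negative index -1 maps to positive index 6 + (-1) = 5. vals[5] = 95.
Sum: 31 + 95 = 126.

126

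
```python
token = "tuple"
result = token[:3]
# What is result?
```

token has length 5. The slice token[:3] selects indices [0, 1, 2] (0->'t', 1->'u', 2->'p'), giving 'tup'.

'tup'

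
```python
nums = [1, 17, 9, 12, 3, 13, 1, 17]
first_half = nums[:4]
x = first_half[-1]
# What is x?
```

nums has length 8. The slice nums[:4] selects indices [0, 1, 2, 3] (0->1, 1->17, 2->9, 3->12), giving [1, 17, 9, 12]. So first_half = [1, 17, 9, 12]. Then first_half[-1] = 12.

12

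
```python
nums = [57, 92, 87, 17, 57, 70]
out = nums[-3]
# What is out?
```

nums has length 6. Negative index -3 maps to positive index 6 + (-3) = 3. nums[3] = 17.

17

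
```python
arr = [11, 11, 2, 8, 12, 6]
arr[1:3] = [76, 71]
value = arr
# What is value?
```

arr starts as [11, 11, 2, 8, 12, 6] (length 6). The slice arr[1:3] covers indices [1, 2] with values [11, 2]. Replacing that slice with [76, 71] (same length) produces [11, 76, 71, 8, 12, 6].

[11, 76, 71, 8, 12, 6]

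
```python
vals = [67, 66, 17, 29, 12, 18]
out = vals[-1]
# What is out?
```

vals has length 6. Negative index -1 maps to positive index 6 + (-1) = 5. vals[5] = 18.

18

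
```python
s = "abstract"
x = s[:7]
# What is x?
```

s has length 8. The slice s[:7] selects indices [0, 1, 2, 3, 4, 5, 6] (0->'a', 1->'b', 2->'s', 3->'t', 4->'r', 5->'a', 6->'c'), giving 'abstrac'.

'abstrac'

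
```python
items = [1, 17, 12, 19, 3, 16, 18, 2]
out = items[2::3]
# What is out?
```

items has length 8. The slice items[2::3] selects indices [2, 5] (2->12, 5->16), giving [12, 16].

[12, 16]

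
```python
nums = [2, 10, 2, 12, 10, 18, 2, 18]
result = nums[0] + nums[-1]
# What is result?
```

nums has length 8. nums[0] = 2.
nums has length 8. Negative index -1 maps to positive index 8 + (-1) = 7. nums[7] = 18.
Sum: 2 + 18 = 20.

20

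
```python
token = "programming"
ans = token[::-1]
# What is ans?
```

token has length 11. The slice token[::-1] selects indices [10, 9, 8, 7, 6, 5, 4, 3, 2, 1, 0] (10->'g', 9->'n', 8->'i', 7->'m', 6->'m', 5->'a', 4->'r', 3->'g', 2->'o', 1->'r', 0->'p'), giving 'gnimmargorp'.

'gnimmargorp'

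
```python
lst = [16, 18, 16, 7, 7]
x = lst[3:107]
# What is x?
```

lst has length 5. The slice lst[3:107] selects indices [3, 4] (3->7, 4->7), giving [7, 7].

[7, 7]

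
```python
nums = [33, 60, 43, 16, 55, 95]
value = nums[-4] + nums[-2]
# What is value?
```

nums has length 6. Negative index -4 maps to positive index 6 + (-4) = 2. nums[2] = 43.
nums has length 6. Negative index -2 maps to positive index 6 + (-2) = 4. nums[4] = 55.
Sum: 43 + 55 = 98.

98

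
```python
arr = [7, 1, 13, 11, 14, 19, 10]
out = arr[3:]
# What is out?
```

arr has length 7. The slice arr[3:] selects indices [3, 4, 5, 6] (3->11, 4->14, 5->19, 6->10), giving [11, 14, 19, 10].

[11, 14, 19, 10]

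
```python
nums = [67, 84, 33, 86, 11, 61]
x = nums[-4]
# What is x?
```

nums has length 6. Negative index -4 maps to positive index 6 + (-4) = 2. nums[2] = 33.

33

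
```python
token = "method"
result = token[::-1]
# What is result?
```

token has length 6. The slice token[::-1] selects indices [5, 4, 3, 2, 1, 0] (5->'d', 4->'o', 3->'h', 2->'t', 1->'e', 0->'m'), giving 'dohtem'.

'dohtem'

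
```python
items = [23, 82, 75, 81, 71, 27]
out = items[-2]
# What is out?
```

items has length 6. Negative index -2 maps to positive index 6 + (-2) = 4. items[4] = 71.

71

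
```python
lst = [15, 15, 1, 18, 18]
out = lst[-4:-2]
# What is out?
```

lst has length 5. The slice lst[-4:-2] selects indices [1, 2] (1->15, 2->1), giving [15, 1].

[15, 1]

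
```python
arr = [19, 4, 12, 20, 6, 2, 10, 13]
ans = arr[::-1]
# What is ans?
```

arr has length 8. The slice arr[::-1] selects indices [7, 6, 5, 4, 3, 2, 1, 0] (7->13, 6->10, 5->2, 4->6, 3->20, 2->12, 1->4, 0->19), giving [13, 10, 2, 6, 20, 12, 4, 19].

[13, 10, 2, 6, 20, 12, 4, 19]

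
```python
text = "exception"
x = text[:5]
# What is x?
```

text has length 9. The slice text[:5] selects indices [0, 1, 2, 3, 4] (0->'e', 1->'x', 2->'c', 3->'e', 4->'p'), giving 'excep'.

'excep'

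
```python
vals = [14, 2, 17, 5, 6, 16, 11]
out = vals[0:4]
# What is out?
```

vals has length 7. The slice vals[0:4] selects indices [0, 1, 2, 3] (0->14, 1->2, 2->17, 3->5), giving [14, 2, 17, 5].

[14, 2, 17, 5]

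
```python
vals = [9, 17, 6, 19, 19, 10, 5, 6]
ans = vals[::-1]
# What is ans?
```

vals has length 8. The slice vals[::-1] selects indices [7, 6, 5, 4, 3, 2, 1, 0] (7->6, 6->5, 5->10, 4->19, 3->19, 2->6, 1->17, 0->9), giving [6, 5, 10, 19, 19, 6, 17, 9].

[6, 5, 10, 19, 19, 6, 17, 9]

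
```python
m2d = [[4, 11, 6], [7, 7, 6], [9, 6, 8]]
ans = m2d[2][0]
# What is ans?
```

m2d[2] = [9, 6, 8]. Taking column 0 of that row yields 9.

9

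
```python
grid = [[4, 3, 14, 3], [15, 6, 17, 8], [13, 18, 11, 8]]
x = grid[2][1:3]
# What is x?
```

grid[2] = [13, 18, 11, 8]. grid[2] has length 4. The slice grid[2][1:3] selects indices [1, 2] (1->18, 2->11), giving [18, 11].

[18, 11]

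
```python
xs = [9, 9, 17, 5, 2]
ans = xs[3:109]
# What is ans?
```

xs has length 5. The slice xs[3:109] selects indices [3, 4] (3->5, 4->2), giving [5, 2].

[5, 2]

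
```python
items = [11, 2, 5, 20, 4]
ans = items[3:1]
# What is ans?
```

items has length 5. The slice items[3:1] resolves to an empty index range, so the result is [].

[]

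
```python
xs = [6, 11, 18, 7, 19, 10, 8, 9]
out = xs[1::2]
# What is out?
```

xs has length 8. The slice xs[1::2] selects indices [1, 3, 5, 7] (1->11, 3->7, 5->10, 7->9), giving [11, 7, 10, 9].

[11, 7, 10, 9]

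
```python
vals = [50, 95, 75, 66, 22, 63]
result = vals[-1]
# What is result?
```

vals has length 6. Negative index -1 maps to positive index 6 + (-1) = 5. vals[5] = 63.

63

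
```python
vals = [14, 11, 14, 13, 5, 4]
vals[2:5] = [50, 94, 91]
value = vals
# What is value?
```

vals starts as [14, 11, 14, 13, 5, 4] (length 6). The slice vals[2:5] covers indices [2, 3, 4] with values [14, 13, 5]. Replacing that slice with [50, 94, 91] (same length) produces [14, 11, 50, 94, 91, 4].

[14, 11, 50, 94, 91, 4]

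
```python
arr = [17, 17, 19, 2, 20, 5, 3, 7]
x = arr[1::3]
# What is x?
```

arr has length 8. The slice arr[1::3] selects indices [1, 4, 7] (1->17, 4->20, 7->7), giving [17, 20, 7].

[17, 20, 7]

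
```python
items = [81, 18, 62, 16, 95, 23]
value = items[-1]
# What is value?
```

items has length 6. Negative index -1 maps to positive index 6 + (-1) = 5. items[5] = 23.

23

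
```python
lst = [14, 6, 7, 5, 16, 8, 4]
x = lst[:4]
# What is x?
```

lst has length 7. The slice lst[:4] selects indices [0, 1, 2, 3] (0->14, 1->6, 2->7, 3->5), giving [14, 6, 7, 5].

[14, 6, 7, 5]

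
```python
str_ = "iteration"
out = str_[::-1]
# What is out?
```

str_ has length 9. The slice str_[::-1] selects indices [8, 7, 6, 5, 4, 3, 2, 1, 0] (8->'n', 7->'o', 6->'i', 5->'t', 4->'a', 3->'r', 2->'e', 1->'t', 0->'i'), giving 'noitareti'.

'noitareti'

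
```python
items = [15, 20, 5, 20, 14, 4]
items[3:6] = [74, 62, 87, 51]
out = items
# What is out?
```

items starts as [15, 20, 5, 20, 14, 4] (length 6). The slice items[3:6] covers indices [3, 4, 5] with values [20, 14, 4]. Replacing that slice with [74, 62, 87, 51] (different length) produces [15, 20, 5, 74, 62, 87, 51].

[15, 20, 5, 74, 62, 87, 51]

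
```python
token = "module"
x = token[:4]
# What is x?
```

token has length 6. The slice token[:4] selects indices [0, 1, 2, 3] (0->'m', 1->'o', 2->'d', 3->'u'), giving 'modu'.

'modu'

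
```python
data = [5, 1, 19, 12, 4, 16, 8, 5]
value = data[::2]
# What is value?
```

data has length 8. The slice data[::2] selects indices [0, 2, 4, 6] (0->5, 2->19, 4->4, 6->8), giving [5, 19, 4, 8].

[5, 19, 4, 8]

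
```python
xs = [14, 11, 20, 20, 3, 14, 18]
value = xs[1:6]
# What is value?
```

xs has length 7. The slice xs[1:6] selects indices [1, 2, 3, 4, 5] (1->11, 2->20, 3->20, 4->3, 5->14), giving [11, 20, 20, 3, 14].

[11, 20, 20, 3, 14]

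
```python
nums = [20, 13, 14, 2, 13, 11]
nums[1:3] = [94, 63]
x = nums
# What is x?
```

nums starts as [20, 13, 14, 2, 13, 11] (length 6). The slice nums[1:3] covers indices [1, 2] with values [13, 14]. Replacing that slice with [94, 63] (same length) produces [20, 94, 63, 2, 13, 11].

[20, 94, 63, 2, 13, 11]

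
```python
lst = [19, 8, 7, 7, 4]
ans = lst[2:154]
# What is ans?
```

lst has length 5. The slice lst[2:154] selects indices [2, 3, 4] (2->7, 3->7, 4->4), giving [7, 7, 4].

[7, 7, 4]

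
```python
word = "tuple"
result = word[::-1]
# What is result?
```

word has length 5. The slice word[::-1] selects indices [4, 3, 2, 1, 0] (4->'e', 3->'l', 2->'p', 1->'u', 0->'t'), giving 'elput'.

'elput'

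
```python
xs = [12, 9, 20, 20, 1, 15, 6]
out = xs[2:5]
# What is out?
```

xs has length 7. The slice xs[2:5] selects indices [2, 3, 4] (2->20, 3->20, 4->1), giving [20, 20, 1].

[20, 20, 1]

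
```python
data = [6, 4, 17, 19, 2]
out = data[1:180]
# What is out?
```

data has length 5. The slice data[1:180] selects indices [1, 2, 3, 4] (1->4, 2->17, 3->19, 4->2), giving [4, 17, 19, 2].

[4, 17, 19, 2]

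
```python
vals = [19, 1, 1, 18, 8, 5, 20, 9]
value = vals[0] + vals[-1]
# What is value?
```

vals has length 8. vals[0] = 19.
vals has length 8. Negative index -1 maps to positive index 8 + (-1) = 7. vals[7] = 9.
Sum: 19 + 9 = 28.

28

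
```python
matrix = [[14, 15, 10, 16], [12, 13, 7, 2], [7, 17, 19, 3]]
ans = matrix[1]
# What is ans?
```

matrix has 3 rows. Row 1 is [12, 13, 7, 2].

[12, 13, 7, 2]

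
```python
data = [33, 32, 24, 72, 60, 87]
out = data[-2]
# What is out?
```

data has length 6. Negative index -2 maps to positive index 6 + (-2) = 4. data[4] = 60.

60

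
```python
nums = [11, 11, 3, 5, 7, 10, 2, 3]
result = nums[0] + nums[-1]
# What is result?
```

nums has length 8. nums[0] = 11.
nums has length 8. Negative index -1 maps to positive index 8 + (-1) = 7. nums[7] = 3.
Sum: 11 + 3 = 14.

14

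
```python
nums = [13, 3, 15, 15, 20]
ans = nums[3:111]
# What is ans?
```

nums has length 5. The slice nums[3:111] selects indices [3, 4] (3->15, 4->20), giving [15, 20].

[15, 20]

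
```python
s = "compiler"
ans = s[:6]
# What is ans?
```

s has length 8. The slice s[:6] selects indices [0, 1, 2, 3, 4, 5] (0->'c', 1->'o', 2->'m', 3->'p', 4->'i', 5->'l'), giving 'compil'.

'compil'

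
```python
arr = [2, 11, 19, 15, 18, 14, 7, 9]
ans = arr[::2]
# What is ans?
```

arr has length 8. The slice arr[::2] selects indices [0, 2, 4, 6] (0->2, 2->19, 4->18, 6->7), giving [2, 19, 18, 7].

[2, 19, 18, 7]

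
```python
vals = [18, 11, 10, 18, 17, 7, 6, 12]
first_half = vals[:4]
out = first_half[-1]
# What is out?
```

vals has length 8. The slice vals[:4] selects indices [0, 1, 2, 3] (0->18, 1->11, 2->10, 3->18), giving [18, 11, 10, 18]. So first_half = [18, 11, 10, 18]. Then first_half[-1] = 18.

18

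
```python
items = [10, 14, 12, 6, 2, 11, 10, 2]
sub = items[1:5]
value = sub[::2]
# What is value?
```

items has length 8. The slice items[1:5] selects indices [1, 2, 3, 4] (1->14, 2->12, 3->6, 4->2), giving [14, 12, 6, 2]. So sub = [14, 12, 6, 2]. sub has length 4. The slice sub[::2] selects indices [0, 2] (0->14, 2->6), giving [14, 6].

[14, 6]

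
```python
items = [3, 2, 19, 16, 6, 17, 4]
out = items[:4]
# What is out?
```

items has length 7. The slice items[:4] selects indices [0, 1, 2, 3] (0->3, 1->2, 2->19, 3->16), giving [3, 2, 19, 16].

[3, 2, 19, 16]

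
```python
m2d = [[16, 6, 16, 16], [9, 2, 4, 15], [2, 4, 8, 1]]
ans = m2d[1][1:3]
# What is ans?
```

m2d[1] = [9, 2, 4, 15]. m2d[1] has length 4. The slice m2d[1][1:3] selects indices [1, 2] (1->2, 2->4), giving [2, 4].

[2, 4]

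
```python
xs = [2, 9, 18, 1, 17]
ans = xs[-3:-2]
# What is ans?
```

xs has length 5. The slice xs[-3:-2] selects indices [2] (2->18), giving [18].

[18]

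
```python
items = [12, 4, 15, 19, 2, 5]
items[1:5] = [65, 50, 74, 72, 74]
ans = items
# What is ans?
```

items starts as [12, 4, 15, 19, 2, 5] (length 6). The slice items[1:5] covers indices [1, 2, 3, 4] with values [4, 15, 19, 2]. Replacing that slice with [65, 50, 74, 72, 74] (different length) produces [12, 65, 50, 74, 72, 74, 5].

[12, 65, 50, 74, 72, 74, 5]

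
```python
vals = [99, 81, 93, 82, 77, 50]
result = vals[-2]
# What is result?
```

vals has length 6. Negative index -2 maps to positive index 6 + (-2) = 4. vals[4] = 77.

77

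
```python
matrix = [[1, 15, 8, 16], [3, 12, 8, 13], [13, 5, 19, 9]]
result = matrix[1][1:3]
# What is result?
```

matrix[1] = [3, 12, 8, 13]. matrix[1] has length 4. The slice matrix[1][1:3] selects indices [1, 2] (1->12, 2->8), giving [12, 8].

[12, 8]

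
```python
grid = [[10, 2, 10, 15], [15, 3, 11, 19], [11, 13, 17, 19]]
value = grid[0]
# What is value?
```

grid has 3 rows. Row 0 is [10, 2, 10, 15].

[10, 2, 10, 15]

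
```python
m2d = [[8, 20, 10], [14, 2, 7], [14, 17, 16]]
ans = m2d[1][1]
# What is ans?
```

m2d[1] = [14, 2, 7]. Taking column 1 of that row yields 2.

2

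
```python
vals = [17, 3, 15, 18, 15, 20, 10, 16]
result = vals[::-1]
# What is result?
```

vals has length 8. The slice vals[::-1] selects indices [7, 6, 5, 4, 3, 2, 1, 0] (7->16, 6->10, 5->20, 4->15, 3->18, 2->15, 1->3, 0->17), giving [16, 10, 20, 15, 18, 15, 3, 17].

[16, 10, 20, 15, 18, 15, 3, 17]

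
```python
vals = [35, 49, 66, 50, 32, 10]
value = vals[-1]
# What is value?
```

vals has length 6. Negative index -1 maps to positive index 6 + (-1) = 5. vals[5] = 10.

10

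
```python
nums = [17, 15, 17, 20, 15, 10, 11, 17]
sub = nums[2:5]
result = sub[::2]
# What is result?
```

nums has length 8. The slice nums[2:5] selects indices [2, 3, 4] (2->17, 3->20, 4->15), giving [17, 20, 15]. So sub = [17, 20, 15]. sub has length 3. The slice sub[::2] selects indices [0, 2] (0->17, 2->15), giving [17, 15].

[17, 15]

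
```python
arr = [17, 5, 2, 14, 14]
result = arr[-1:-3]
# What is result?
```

arr has length 5. The slice arr[-1:-3] resolves to an empty index range, so the result is [].

[]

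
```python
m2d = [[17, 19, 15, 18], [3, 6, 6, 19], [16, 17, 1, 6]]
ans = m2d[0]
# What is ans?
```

m2d has 3 rows. Row 0 is [17, 19, 15, 18].

[17, 19, 15, 18]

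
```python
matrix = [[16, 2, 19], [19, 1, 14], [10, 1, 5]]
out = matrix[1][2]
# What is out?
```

matrix[1] = [19, 1, 14]. Taking column 2 of that row yields 14.

14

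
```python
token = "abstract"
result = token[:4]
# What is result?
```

token has length 8. The slice token[:4] selects indices [0, 1, 2, 3] (0->'a', 1->'b', 2->'s', 3->'t'), giving 'abst'.

'abst'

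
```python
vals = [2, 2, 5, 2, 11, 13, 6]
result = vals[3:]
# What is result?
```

vals has length 7. The slice vals[3:] selects indices [3, 4, 5, 6] (3->2, 4->11, 5->13, 6->6), giving [2, 11, 13, 6].

[2, 11, 13, 6]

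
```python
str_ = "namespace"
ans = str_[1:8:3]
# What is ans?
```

str_ has length 9. The slice str_[1:8:3] selects indices [1, 4, 7] (1->'a', 4->'s', 7->'c'), giving 'asc'.

'asc'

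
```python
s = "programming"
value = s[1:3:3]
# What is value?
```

s has length 11. The slice s[1:3:3] selects indices [1] (1->'r'), giving 'r'.

'r'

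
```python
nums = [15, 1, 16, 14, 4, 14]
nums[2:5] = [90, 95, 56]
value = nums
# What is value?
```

nums starts as [15, 1, 16, 14, 4, 14] (length 6). The slice nums[2:5] covers indices [2, 3, 4] with values [16, 14, 4]. Replacing that slice with [90, 95, 56] (same length) produces [15, 1, 90, 95, 56, 14].

[15, 1, 90, 95, 56, 14]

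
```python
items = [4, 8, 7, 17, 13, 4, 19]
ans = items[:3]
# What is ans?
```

items has length 7. The slice items[:3] selects indices [0, 1, 2] (0->4, 1->8, 2->7), giving [4, 8, 7].

[4, 8, 7]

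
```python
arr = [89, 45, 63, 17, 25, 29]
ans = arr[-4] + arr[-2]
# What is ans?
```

arr has length 6. Negative index -4 maps to positive index 6 + (-4) = 2. arr[2] = 63.
arr has length 6. Negative index -2 maps to positive index 6 + (-2) = 4. arr[4] = 25.
Sum: 63 + 25 = 88.

88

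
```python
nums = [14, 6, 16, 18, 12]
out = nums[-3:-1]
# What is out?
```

nums has length 5. The slice nums[-3:-1] selects indices [2, 3] (2->16, 3->18), giving [16, 18].

[16, 18]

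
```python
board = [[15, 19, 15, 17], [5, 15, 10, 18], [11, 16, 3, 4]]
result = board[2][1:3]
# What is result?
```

board[2] = [11, 16, 3, 4]. board[2] has length 4. The slice board[2][1:3] selects indices [1, 2] (1->16, 2->3), giving [16, 3].

[16, 3]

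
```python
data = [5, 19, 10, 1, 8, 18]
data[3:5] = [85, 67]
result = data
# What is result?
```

data starts as [5, 19, 10, 1, 8, 18] (length 6). The slice data[3:5] covers indices [3, 4] with values [1, 8]. Replacing that slice with [85, 67] (same length) produces [5, 19, 10, 85, 67, 18].

[5, 19, 10, 85, 67, 18]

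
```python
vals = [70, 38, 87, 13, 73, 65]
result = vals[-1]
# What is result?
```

vals has length 6. Negative index -1 maps to positive index 6 + (-1) = 5. vals[5] = 65.

65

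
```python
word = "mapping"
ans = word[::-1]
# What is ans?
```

word has length 7. The slice word[::-1] selects indices [6, 5, 4, 3, 2, 1, 0] (6->'g', 5->'n', 4->'i', 3->'p', 2->'p', 1->'a', 0->'m'), giving 'gnippam'.

'gnippam'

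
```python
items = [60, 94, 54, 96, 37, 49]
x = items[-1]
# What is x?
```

items has length 6. Negative index -1 maps to positive index 6 + (-1) = 5. items[5] = 49.

49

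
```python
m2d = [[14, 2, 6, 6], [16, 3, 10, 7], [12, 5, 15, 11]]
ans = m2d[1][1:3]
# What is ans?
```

m2d[1] = [16, 3, 10, 7]. m2d[1] has length 4. The slice m2d[1][1:3] selects indices [1, 2] (1->3, 2->10), giving [3, 10].

[3, 10]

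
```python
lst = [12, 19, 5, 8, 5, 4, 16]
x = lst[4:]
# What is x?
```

lst has length 7. The slice lst[4:] selects indices [4, 5, 6] (4->5, 5->4, 6->16), giving [5, 4, 16].

[5, 4, 16]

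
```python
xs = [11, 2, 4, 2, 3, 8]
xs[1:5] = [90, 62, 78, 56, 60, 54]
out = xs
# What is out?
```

xs starts as [11, 2, 4, 2, 3, 8] (length 6). The slice xs[1:5] covers indices [1, 2, 3, 4] with values [2, 4, 2, 3]. Replacing that slice with [90, 62, 78, 56, 60, 54] (different length) produces [11, 90, 62, 78, 56, 60, 54, 8].

[11, 90, 62, 78, 56, 60, 54, 8]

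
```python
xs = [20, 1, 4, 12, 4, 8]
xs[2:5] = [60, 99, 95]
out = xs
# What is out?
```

xs starts as [20, 1, 4, 12, 4, 8] (length 6). The slice xs[2:5] covers indices [2, 3, 4] with values [4, 12, 4]. Replacing that slice with [60, 99, 95] (same length) produces [20, 1, 60, 99, 95, 8].

[20, 1, 60, 99, 95, 8]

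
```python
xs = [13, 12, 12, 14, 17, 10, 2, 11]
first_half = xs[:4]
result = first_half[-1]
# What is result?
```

xs has length 8. The slice xs[:4] selects indices [0, 1, 2, 3] (0->13, 1->12, 2->12, 3->14), giving [13, 12, 12, 14]. So first_half = [13, 12, 12, 14]. Then first_half[-1] = 14.

14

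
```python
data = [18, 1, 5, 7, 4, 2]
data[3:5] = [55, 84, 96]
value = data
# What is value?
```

data starts as [18, 1, 5, 7, 4, 2] (length 6). The slice data[3:5] covers indices [3, 4] with values [7, 4]. Replacing that slice with [55, 84, 96] (different length) produces [18, 1, 5, 55, 84, 96, 2].

[18, 1, 5, 55, 84, 96, 2]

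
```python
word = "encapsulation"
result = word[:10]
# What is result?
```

word has length 13. The slice word[:10] selects indices [0, 1, 2, 3, 4, 5, 6, 7, 8, 9] (0->'e', 1->'n', 2->'c', 3->'a', 4->'p', 5->'s', 6->'u', 7->'l', 8->'a', 9->'t'), giving 'encapsulat'.

'encapsulat'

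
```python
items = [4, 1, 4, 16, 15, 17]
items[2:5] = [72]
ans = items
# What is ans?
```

items starts as [4, 1, 4, 16, 15, 17] (length 6). The slice items[2:5] covers indices [2, 3, 4] with values [4, 16, 15]. Replacing that slice with [72] (different length) produces [4, 1, 72, 17].

[4, 1, 72, 17]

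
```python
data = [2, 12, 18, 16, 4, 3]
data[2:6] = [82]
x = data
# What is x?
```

data starts as [2, 12, 18, 16, 4, 3] (length 6). The slice data[2:6] covers indices [2, 3, 4, 5] with values [18, 16, 4, 3]. Replacing that slice with [82] (different length) produces [2, 12, 82].

[2, 12, 82]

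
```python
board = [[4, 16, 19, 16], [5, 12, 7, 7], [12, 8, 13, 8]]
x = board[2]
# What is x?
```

board has 3 rows. Row 2 is [12, 8, 13, 8].

[12, 8, 13, 8]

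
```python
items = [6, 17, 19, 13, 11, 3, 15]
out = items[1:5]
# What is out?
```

items has length 7. The slice items[1:5] selects indices [1, 2, 3, 4] (1->17, 2->19, 3->13, 4->11), giving [17, 19, 13, 11].

[17, 19, 13, 11]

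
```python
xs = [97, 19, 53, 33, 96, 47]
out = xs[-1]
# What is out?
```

xs has length 6. Negative index -1 maps to positive index 6 + (-1) = 5. xs[5] = 47.

47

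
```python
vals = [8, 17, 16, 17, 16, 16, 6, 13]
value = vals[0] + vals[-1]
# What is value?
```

vals has length 8. vals[0] = 8.
vals has length 8. Negative index -1 maps to positive index 8 + (-1) = 7. vals[7] = 13.
Sum: 8 + 13 = 21.

21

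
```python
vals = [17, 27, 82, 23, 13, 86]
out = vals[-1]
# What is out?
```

vals has length 6. Negative index -1 maps to positive index 6 + (-1) = 5. vals[5] = 86.

86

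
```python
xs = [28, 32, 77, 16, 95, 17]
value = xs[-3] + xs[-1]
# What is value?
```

xs has length 6. Negative index -3 maps to positive index 6 + (-3) = 3. xs[3] = 16.
xs has length 6. Negative index -1 maps to positive index 6 + (-1) = 5. xs[5] = 17.
Sum: 16 + 17 = 33.

33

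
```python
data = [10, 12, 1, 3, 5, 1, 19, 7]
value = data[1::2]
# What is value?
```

data has length 8. The slice data[1::2] selects indices [1, 3, 5, 7] (1->12, 3->3, 5->1, 7->7), giving [12, 3, 1, 7].

[12, 3, 1, 7]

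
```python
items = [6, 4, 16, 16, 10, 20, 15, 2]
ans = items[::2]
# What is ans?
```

items has length 8. The slice items[::2] selects indices [0, 2, 4, 6] (0->6, 2->16, 4->10, 6->15), giving [6, 16, 10, 15].

[6, 16, 10, 15]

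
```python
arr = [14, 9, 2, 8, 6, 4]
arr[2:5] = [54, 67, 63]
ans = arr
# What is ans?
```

arr starts as [14, 9, 2, 8, 6, 4] (length 6). The slice arr[2:5] covers indices [2, 3, 4] with values [2, 8, 6]. Replacing that slice with [54, 67, 63] (same length) produces [14, 9, 54, 67, 63, 4].

[14, 9, 54, 67, 63, 4]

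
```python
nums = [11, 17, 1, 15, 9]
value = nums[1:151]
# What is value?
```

nums has length 5. The slice nums[1:151] selects indices [1, 2, 3, 4] (1->17, 2->1, 3->15, 4->9), giving [17, 1, 15, 9].

[17, 1, 15, 9]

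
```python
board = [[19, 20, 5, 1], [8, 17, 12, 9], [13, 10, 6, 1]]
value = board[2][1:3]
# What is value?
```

board[2] = [13, 10, 6, 1]. board[2] has length 4. The slice board[2][1:3] selects indices [1, 2] (1->10, 2->6), giving [10, 6].

[10, 6]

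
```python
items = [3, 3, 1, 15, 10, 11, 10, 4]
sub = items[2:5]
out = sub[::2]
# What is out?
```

items has length 8. The slice items[2:5] selects indices [2, 3, 4] (2->1, 3->15, 4->10), giving [1, 15, 10]. So sub = [1, 15, 10]. sub has length 3. The slice sub[::2] selects indices [0, 2] (0->1, 2->10), giving [1, 10].

[1, 10]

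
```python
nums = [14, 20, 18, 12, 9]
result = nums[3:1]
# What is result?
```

nums has length 5. The slice nums[3:1] resolves to an empty index range, so the result is [].

[]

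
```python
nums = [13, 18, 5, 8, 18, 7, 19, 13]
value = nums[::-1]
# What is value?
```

nums has length 8. The slice nums[::-1] selects indices [7, 6, 5, 4, 3, 2, 1, 0] (7->13, 6->19, 5->7, 4->18, 3->8, 2->5, 1->18, 0->13), giving [13, 19, 7, 18, 8, 5, 18, 13].

[13, 19, 7, 18, 8, 5, 18, 13]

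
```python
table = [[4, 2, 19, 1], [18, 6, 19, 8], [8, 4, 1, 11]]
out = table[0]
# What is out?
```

table has 3 rows. Row 0 is [4, 2, 19, 1].

[4, 2, 19, 1]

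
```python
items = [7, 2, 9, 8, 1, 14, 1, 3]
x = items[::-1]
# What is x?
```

items has length 8. The slice items[::-1] selects indices [7, 6, 5, 4, 3, 2, 1, 0] (7->3, 6->1, 5->14, 4->1, 3->8, 2->9, 1->2, 0->7), giving [3, 1, 14, 1, 8, 9, 2, 7].

[3, 1, 14, 1, 8, 9, 2, 7]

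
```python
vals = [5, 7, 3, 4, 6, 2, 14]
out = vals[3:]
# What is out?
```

vals has length 7. The slice vals[3:] selects indices [3, 4, 5, 6] (3->4, 4->6, 5->2, 6->14), giving [4, 6, 2, 14].

[4, 6, 2, 14]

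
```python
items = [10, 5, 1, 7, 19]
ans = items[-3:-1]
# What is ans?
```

items has length 5. The slice items[-3:-1] selects indices [2, 3] (2->1, 3->7), giving [1, 7].

[1, 7]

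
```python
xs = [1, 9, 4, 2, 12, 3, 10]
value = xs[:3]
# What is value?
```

xs has length 7. The slice xs[:3] selects indices [0, 1, 2] (0->1, 1->9, 2->4), giving [1, 9, 4].

[1, 9, 4]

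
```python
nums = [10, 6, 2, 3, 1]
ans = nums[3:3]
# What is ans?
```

nums has length 5. The slice nums[3:3] resolves to an empty index range, so the result is [].

[]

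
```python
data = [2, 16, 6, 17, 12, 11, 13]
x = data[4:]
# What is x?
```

data has length 7. The slice data[4:] selects indices [4, 5, 6] (4->12, 5->11, 6->13), giving [12, 11, 13].

[12, 11, 13]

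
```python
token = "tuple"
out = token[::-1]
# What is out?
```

token has length 5. The slice token[::-1] selects indices [4, 3, 2, 1, 0] (4->'e', 3->'l', 2->'p', 1->'u', 0->'t'), giving 'elput'.

'elput'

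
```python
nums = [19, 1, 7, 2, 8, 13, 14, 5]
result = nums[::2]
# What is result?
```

nums has length 8. The slice nums[::2] selects indices [0, 2, 4, 6] (0->19, 2->7, 4->8, 6->14), giving [19, 7, 8, 14].

[19, 7, 8, 14]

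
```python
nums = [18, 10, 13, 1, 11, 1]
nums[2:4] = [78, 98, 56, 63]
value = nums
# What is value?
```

nums starts as [18, 10, 13, 1, 11, 1] (length 6). The slice nums[2:4] covers indices [2, 3] with values [13, 1]. Replacing that slice with [78, 98, 56, 63] (different length) produces [18, 10, 78, 98, 56, 63, 11, 1].

[18, 10, 78, 98, 56, 63, 11, 1]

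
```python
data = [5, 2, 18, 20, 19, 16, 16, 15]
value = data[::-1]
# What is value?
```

data has length 8. The slice data[::-1] selects indices [7, 6, 5, 4, 3, 2, 1, 0] (7->15, 6->16, 5->16, 4->19, 3->20, 2->18, 1->2, 0->5), giving [15, 16, 16, 19, 20, 18, 2, 5].

[15, 16, 16, 19, 20, 18, 2, 5]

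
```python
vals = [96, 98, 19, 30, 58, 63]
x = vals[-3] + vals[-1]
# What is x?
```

vals has length 6. Negative index -3 maps to positive index 6 + (-3) = 3. vals[3] = 30.
vals has length 6. Negative index -1 maps to positive index 6 + (-1) = 5. vals[5] = 63.
Sum: 30 + 63 = 93.

93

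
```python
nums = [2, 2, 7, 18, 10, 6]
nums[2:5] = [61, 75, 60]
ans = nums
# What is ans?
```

nums starts as [2, 2, 7, 18, 10, 6] (length 6). The slice nums[2:5] covers indices [2, 3, 4] with values [7, 18, 10]. Replacing that slice with [61, 75, 60] (same length) produces [2, 2, 61, 75, 60, 6].

[2, 2, 61, 75, 60, 6]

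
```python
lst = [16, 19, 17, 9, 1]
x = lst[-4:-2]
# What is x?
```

lst has length 5. The slice lst[-4:-2] selects indices [1, 2] (1->19, 2->17), giving [19, 17].

[19, 17]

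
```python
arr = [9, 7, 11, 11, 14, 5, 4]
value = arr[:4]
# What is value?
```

arr has length 7. The slice arr[:4] selects indices [0, 1, 2, 3] (0->9, 1->7, 2->11, 3->11), giving [9, 7, 11, 11].

[9, 7, 11, 11]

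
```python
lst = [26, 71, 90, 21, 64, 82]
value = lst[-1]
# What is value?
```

lst has length 6. Negative index -1 maps to positive index 6 + (-1) = 5. lst[5] = 82.

82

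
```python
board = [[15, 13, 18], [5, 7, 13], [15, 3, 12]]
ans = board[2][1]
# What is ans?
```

board[2] = [15, 3, 12]. Taking column 1 of that row yields 3.

3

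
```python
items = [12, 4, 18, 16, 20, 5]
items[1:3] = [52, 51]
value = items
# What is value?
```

items starts as [12, 4, 18, 16, 20, 5] (length 6). The slice items[1:3] covers indices [1, 2] with values [4, 18]. Replacing that slice with [52, 51] (same length) produces [12, 52, 51, 16, 20, 5].

[12, 52, 51, 16, 20, 5]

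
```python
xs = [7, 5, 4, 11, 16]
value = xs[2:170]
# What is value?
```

xs has length 5. The slice xs[2:170] selects indices [2, 3, 4] (2->4, 3->11, 4->16), giving [4, 11, 16].

[4, 11, 16]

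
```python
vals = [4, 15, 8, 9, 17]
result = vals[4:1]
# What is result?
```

vals has length 5. The slice vals[4:1] resolves to an empty index range, so the result is [].

[]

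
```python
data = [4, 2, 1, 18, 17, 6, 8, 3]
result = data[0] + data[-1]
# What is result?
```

data has length 8. data[0] = 4.
data has length 8. Negative index -1 maps to positive index 8 + (-1) = 7. data[7] = 3.
Sum: 4 + 3 = 7.

7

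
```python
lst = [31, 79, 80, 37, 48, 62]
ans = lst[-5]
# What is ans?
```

lst has length 6. Negative index -5 maps to positive index 6 + (-5) = 1. lst[1] = 79.

79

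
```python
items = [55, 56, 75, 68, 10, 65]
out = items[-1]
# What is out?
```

items has length 6. Negative index -1 maps to positive index 6 + (-1) = 5. items[5] = 65.

65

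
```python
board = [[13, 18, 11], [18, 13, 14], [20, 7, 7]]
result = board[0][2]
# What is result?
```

board[0] = [13, 18, 11]. Taking column 2 of that row yields 11.

11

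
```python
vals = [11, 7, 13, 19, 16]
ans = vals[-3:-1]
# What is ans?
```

vals has length 5. The slice vals[-3:-1] selects indices [2, 3] (2->13, 3->19), giving [13, 19].

[13, 19]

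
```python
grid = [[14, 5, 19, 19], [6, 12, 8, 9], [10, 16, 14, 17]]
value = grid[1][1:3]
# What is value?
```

grid[1] = [6, 12, 8, 9]. grid[1] has length 4. The slice grid[1][1:3] selects indices [1, 2] (1->12, 2->8), giving [12, 8].

[12, 8]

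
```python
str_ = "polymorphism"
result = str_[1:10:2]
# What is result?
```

str_ has length 12. The slice str_[1:10:2] selects indices [1, 3, 5, 7, 9] (1->'o', 3->'y', 5->'o', 7->'p', 9->'i'), giving 'oyopi'.

'oyopi'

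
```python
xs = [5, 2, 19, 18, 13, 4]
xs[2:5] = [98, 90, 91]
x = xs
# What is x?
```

xs starts as [5, 2, 19, 18, 13, 4] (length 6). The slice xs[2:5] covers indices [2, 3, 4] with values [19, 18, 13]. Replacing that slice with [98, 90, 91] (same length) produces [5, 2, 98, 90, 91, 4].

[5, 2, 98, 90, 91, 4]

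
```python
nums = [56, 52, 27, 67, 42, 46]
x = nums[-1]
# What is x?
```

nums has length 6. Negative index -1 maps to positive index 6 + (-1) = 5. nums[5] = 46.

46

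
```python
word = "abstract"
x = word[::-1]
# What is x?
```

word has length 8. The slice word[::-1] selects indices [7, 6, 5, 4, 3, 2, 1, 0] (7->'t', 6->'c', 5->'a', 4->'r', 3->'t', 2->'s', 1->'b', 0->'a'), giving 'tcartsba'.

'tcartsba'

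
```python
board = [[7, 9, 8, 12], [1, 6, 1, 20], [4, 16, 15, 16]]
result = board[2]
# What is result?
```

board has 3 rows. Row 2 is [4, 16, 15, 16].

[4, 16, 15, 16]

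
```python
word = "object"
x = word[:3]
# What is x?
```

word has length 6. The slice word[:3] selects indices [0, 1, 2] (0->'o', 1->'b', 2->'j'), giving 'obj'.

'obj'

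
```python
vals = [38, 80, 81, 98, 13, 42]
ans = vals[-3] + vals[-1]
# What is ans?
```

vals has length 6. Negative index -3 maps to positive index 6 + (-3) = 3. vals[3] = 98.
vals has length 6. Negative index -1 maps to positive index 6 + (-1) = 5. vals[5] = 42.
Sum: 98 + 42 = 140.

140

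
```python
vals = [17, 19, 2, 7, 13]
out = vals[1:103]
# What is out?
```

vals has length 5. The slice vals[1:103] selects indices [1, 2, 3, 4] (1->19, 2->2, 3->7, 4->13), giving [19, 2, 7, 13].

[19, 2, 7, 13]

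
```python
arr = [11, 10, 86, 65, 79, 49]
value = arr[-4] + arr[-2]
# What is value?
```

arr has length 6. Negative index -4 maps to positive index 6 + (-4) = 2. arr[2] = 86.
arr has length 6. Negative index -2 maps to positive index 6 + (-2) = 4. arr[4] = 79.
Sum: 86 + 79 = 165.

165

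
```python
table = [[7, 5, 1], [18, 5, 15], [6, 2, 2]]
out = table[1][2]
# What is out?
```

table[1] = [18, 5, 15]. Taking column 2 of that row yields 15.

15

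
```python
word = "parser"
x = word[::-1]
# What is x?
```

word has length 6. The slice word[::-1] selects indices [5, 4, 3, 2, 1, 0] (5->'r', 4->'e', 3->'s', 2->'r', 1->'a', 0->'p'), giving 'resrap'.

'resrap'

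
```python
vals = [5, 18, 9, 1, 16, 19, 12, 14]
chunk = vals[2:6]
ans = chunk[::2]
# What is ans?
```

vals has length 8. The slice vals[2:6] selects indices [2, 3, 4, 5] (2->9, 3->1, 4->16, 5->19), giving [9, 1, 16, 19]. So chunk = [9, 1, 16, 19]. chunk has length 4. The slice chunk[::2] selects indices [0, 2] (0->9, 2->16), giving [9, 16].

[9, 16]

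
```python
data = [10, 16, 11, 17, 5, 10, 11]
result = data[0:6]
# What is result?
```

data has length 7. The slice data[0:6] selects indices [0, 1, 2, 3, 4, 5] (0->10, 1->16, 2->11, 3->17, 4->5, 5->10), giving [10, 16, 11, 17, 5, 10].

[10, 16, 11, 17, 5, 10]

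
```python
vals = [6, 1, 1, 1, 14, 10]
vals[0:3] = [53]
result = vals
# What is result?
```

vals starts as [6, 1, 1, 1, 14, 10] (length 6). The slice vals[0:3] covers indices [0, 1, 2] with values [6, 1, 1]. Replacing that slice with [53] (different length) produces [53, 1, 14, 10].

[53, 1, 14, 10]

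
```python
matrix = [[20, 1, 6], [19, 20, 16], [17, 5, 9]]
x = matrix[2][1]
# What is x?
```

matrix[2] = [17, 5, 9]. Taking column 1 of that row yields 5.

5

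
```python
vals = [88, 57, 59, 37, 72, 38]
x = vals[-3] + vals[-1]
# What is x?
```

vals has length 6. Negative index -3 maps to positive index 6 + (-3) = 3. vals[3] = 37.
vals has length 6. Negative index -1 maps to positive index 6 + (-1) = 5. vals[5] = 38.
Sum: 37 + 38 = 75.

75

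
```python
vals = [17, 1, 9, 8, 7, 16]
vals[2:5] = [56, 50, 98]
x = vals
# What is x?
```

vals starts as [17, 1, 9, 8, 7, 16] (length 6). The slice vals[2:5] covers indices [2, 3, 4] with values [9, 8, 7]. Replacing that slice with [56, 50, 98] (same length) produces [17, 1, 56, 50, 98, 16].

[17, 1, 56, 50, 98, 16]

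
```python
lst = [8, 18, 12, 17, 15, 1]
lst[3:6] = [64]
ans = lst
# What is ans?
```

lst starts as [8, 18, 12, 17, 15, 1] (length 6). The slice lst[3:6] covers indices [3, 4, 5] with values [17, 15, 1]. Replacing that slice with [64] (different length) produces [8, 18, 12, 64].

[8, 18, 12, 64]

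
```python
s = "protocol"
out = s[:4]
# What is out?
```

s has length 8. The slice s[:4] selects indices [0, 1, 2, 3] (0->'p', 1->'r', 2->'o', 3->'t'), giving 'prot'.

'prot'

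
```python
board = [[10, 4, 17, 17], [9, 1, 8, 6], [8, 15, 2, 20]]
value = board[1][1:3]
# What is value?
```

board[1] = [9, 1, 8, 6]. board[1] has length 4. The slice board[1][1:3] selects indices [1, 2] (1->1, 2->8), giving [1, 8].

[1, 8]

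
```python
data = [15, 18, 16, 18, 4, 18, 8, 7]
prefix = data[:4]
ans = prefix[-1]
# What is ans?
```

data has length 8. The slice data[:4] selects indices [0, 1, 2, 3] (0->15, 1->18, 2->16, 3->18), giving [15, 18, 16, 18]. So prefix = [15, 18, 16, 18]. Then prefix[-1] = 18.

18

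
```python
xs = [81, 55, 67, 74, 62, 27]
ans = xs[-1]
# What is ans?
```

xs has length 6. Negative index -1 maps to positive index 6 + (-1) = 5. xs[5] = 27.

27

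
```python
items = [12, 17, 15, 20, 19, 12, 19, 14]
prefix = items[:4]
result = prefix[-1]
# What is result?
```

items has length 8. The slice items[:4] selects indices [0, 1, 2, 3] (0->12, 1->17, 2->15, 3->20), giving [12, 17, 15, 20]. So prefix = [12, 17, 15, 20]. Then prefix[-1] = 20.

20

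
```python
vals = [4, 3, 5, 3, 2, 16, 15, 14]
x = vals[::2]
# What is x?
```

vals has length 8. The slice vals[::2] selects indices [0, 2, 4, 6] (0->4, 2->5, 4->2, 6->15), giving [4, 5, 2, 15].

[4, 5, 2, 15]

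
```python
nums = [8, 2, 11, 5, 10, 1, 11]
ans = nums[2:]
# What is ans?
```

nums has length 7. The slice nums[2:] selects indices [2, 3, 4, 5, 6] (2->11, 3->5, 4->10, 5->1, 6->11), giving [11, 5, 10, 1, 11].

[11, 5, 10, 1, 11]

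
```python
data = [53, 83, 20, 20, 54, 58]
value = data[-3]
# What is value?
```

data has length 6. Negative index -3 maps to positive index 6 + (-3) = 3. data[3] = 20.

20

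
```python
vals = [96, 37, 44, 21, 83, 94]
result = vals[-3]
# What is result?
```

vals has length 6. Negative index -3 maps to positive index 6 + (-3) = 3. vals[3] = 21.

21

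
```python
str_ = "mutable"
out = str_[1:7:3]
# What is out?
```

str_ has length 7. The slice str_[1:7:3] selects indices [1, 4] (1->'u', 4->'b'), giving 'ub'.

'ub'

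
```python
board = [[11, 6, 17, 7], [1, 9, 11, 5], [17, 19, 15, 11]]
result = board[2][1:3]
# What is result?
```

board[2] = [17, 19, 15, 11]. board[2] has length 4. The slice board[2][1:3] selects indices [1, 2] (1->19, 2->15), giving [19, 15].

[19, 15]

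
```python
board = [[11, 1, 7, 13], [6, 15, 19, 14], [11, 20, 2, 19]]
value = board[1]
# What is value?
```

board has 3 rows. Row 1 is [6, 15, 19, 14].

[6, 15, 19, 14]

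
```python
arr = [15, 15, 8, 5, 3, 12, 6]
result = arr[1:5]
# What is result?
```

arr has length 7. The slice arr[1:5] selects indices [1, 2, 3, 4] (1->15, 2->8, 3->5, 4->3), giving [15, 8, 5, 3].

[15, 8, 5, 3]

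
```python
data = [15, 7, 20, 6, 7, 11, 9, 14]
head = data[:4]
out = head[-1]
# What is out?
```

data has length 8. The slice data[:4] selects indices [0, 1, 2, 3] (0->15, 1->7, 2->20, 3->6), giving [15, 7, 20, 6]. So head = [15, 7, 20, 6]. Then head[-1] = 6.

6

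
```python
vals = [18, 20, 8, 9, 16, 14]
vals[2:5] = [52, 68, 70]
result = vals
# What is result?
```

vals starts as [18, 20, 8, 9, 16, 14] (length 6). The slice vals[2:5] covers indices [2, 3, 4] with values [8, 9, 16]. Replacing that slice with [52, 68, 70] (same length) produces [18, 20, 52, 68, 70, 14].

[18, 20, 52, 68, 70, 14]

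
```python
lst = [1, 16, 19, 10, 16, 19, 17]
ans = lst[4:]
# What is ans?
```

lst has length 7. The slice lst[4:] selects indices [4, 5, 6] (4->16, 5->19, 6->17), giving [16, 19, 17].

[16, 19, 17]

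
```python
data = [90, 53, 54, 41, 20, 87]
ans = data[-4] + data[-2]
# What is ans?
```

data has length 6. Negative index -4 maps to positive index 6 + (-4) = 2. data[2] = 54.
data has length 6. Negative index -2 maps to positive index 6 + (-2) = 4. data[4] = 20.
Sum: 54 + 20 = 74.

74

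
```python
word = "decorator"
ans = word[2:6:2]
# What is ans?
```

word has length 9. The slice word[2:6:2] selects indices [2, 4] (2->'c', 4->'r'), giving 'cr'.

'cr'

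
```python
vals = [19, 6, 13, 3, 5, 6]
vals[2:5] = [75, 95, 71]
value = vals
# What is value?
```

vals starts as [19, 6, 13, 3, 5, 6] (length 6). The slice vals[2:5] covers indices [2, 3, 4] with values [13, 3, 5]. Replacing that slice with [75, 95, 71] (same length) produces [19, 6, 75, 95, 71, 6].

[19, 6, 75, 95, 71, 6]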